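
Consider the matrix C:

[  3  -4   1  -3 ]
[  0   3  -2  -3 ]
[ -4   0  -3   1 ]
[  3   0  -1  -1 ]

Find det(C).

Expand along column 2 (it has 2 zeros):
  − (-4) · M_12   where M_12 = det([0 -2 -3; -4 -3 1; 3 -1 -1]) = -37
  + (3) · M_22   where M_22 = det([3 1 -3; -4 -3 1; 3 -1 -1]) = -28
det = (-1)·(-4)·(-37) + (+1)·(3)·(-28) = -232

-232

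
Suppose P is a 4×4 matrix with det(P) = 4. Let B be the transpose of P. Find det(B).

det(Pᵀ) = det(P).
det(B) = (1)·(4) = 4

det(B) = 4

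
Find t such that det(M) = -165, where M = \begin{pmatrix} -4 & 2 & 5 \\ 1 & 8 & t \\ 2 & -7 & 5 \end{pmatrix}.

Expanding along the row containing t, det(M) is linear in t: det(M) = (-24)·t + (-285).
Set (-24)·t + (-285) = -165  ⇒  (-24)·t = 120  ⇒  t = -5.

-5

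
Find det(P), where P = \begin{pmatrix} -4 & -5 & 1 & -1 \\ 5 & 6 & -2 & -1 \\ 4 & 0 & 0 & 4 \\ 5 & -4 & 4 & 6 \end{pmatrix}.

-176

Expand along row 3 (it has 2 zeros):
  + (4) · M_31   where M_31 = det([-5 1 -1; 6 -2 -1; -4 4 6]) = -8
  − (4) · M_34   where M_34 = det([-4 -5 1; 5 6 -2; 5 -4 4]) = 36
det = (+1)·(4)·(-8) + (-1)·(4)·(36) = -176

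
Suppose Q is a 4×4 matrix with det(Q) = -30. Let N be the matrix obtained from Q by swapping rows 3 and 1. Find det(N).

|N| = 30

Swapping two rows multiplies the determinant by −1.
det(N) = (-1)·(-30) = 30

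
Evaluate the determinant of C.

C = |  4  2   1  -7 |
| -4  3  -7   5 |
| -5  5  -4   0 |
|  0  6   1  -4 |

|C| = 743

Expand along row 3 (it has 1 zero):
  + (-5) · M_31   where M_31 = det([2 1 -7; 3 -7 5; 6 1 -4]) = -227
  − (5) · M_32   where M_32 = det([4 1 -7; -4 -7 5; 0 1 -4]) = 104
  + (-4) · M_33   where M_33 = det([4 2 -7; -4 3 5; 0 6 -4]) = -32
det = (+1)·(-5)·(-227) + (-1)·(5)·(104) + (+1)·(-4)·(-32) = 743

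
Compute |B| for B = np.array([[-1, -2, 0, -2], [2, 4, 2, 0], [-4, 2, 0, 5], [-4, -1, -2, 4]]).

det(B) = -22

Expand along column 3 (it has 2 zeros):
  − (2) · M_23   where M_23 = det([-1 -2 -2; -4 2 5; -4 -1 4]) = -29
  − (-2) · M_43   where M_43 = det([-1 -2 -2; 2 4 0; -4 2 5]) = -40
det = (-1)·(2)·(-29) + (-1)·(-2)·(-40) = -22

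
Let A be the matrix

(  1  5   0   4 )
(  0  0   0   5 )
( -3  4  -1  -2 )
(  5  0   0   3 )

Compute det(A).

Expand along row 2 (it has 3 zeros):
  + (5) · M_24   where M_24 = det([1 5 0; -3 4 -1; 5 0 0]) = -25
det = (+1)·(5)·(-25) = -125

-125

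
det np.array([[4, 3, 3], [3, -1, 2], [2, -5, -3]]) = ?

Expand along row 1:
  + 4 · |-1 2; -5 -3| = 4·(3 − (-10)) = 52
  − 3 · |3 2; 2 -3| = −3·(-9 − 4) = 39
  + 3 · |3 -1; 2 -5| = 3·(-15 − (-2)) = -39
Sum: (52) + (39) + (-39) = 52

52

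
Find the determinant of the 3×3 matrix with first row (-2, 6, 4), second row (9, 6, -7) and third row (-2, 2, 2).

Expand along column 1:
  + (-2) · |6 -7; 2 2| = (-2)·(12 − (-14)) = -52
  − 9 · |6 4; 2 2| = −9·(12 − 8) = -36
  + (-2) · |6 4; 6 -7| = (-2)·(-42 − 24) = 132
Sum: (-52) + (-36) + (132) = 44

44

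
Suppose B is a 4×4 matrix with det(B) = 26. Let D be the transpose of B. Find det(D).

det(D) = 26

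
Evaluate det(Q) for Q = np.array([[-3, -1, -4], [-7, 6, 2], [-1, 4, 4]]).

|Q| = 14

Expand along row 1:
  + (-3) · |6 2; 4 4| = (-3)·(24 − 8) = -48
  − (-1) · |-7 2; -1 4| = −(-1)·(-28 − (-2)) = -26
  + (-4) · |-7 6; -1 4| = (-4)·(-28 − (-6)) = 88
Sum: (-48) + (-26) + (88) = 14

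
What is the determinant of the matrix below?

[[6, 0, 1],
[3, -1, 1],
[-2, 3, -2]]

1

Expand along column 2:
  + (-1) · |6 1; -2 -2| = (-1)·(-12 − (-2)) = 10
  − 3 · |6 1; 3 1| = −3·(6 − 3) = -9
Sum: (10) + (-9) = 1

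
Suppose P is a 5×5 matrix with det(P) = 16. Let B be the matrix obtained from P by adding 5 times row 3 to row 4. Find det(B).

Adding a multiple of one row to another leaves the determinant unchanged.
det(B) = (1)·(16) = 16

det(B) = 16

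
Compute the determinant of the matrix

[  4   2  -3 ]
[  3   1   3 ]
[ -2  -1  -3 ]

Expand along row 1:
  + 4 · |1 3; -1 -3| = 4·(-3 − (-3)) = 0
  − 2 · |3 3; -2 -3| = −2·(-9 − (-6)) = 6
  + (-3) · |3 1; -2 -1| = (-3)·(-3 − (-2)) = 3
Sum: (0) + (6) + (3) = 9

9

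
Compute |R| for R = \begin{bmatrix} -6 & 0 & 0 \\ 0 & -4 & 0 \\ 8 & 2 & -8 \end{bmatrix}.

det(R) = -192

R is lower triangular, so det(R) is the product of the diagonal entries:
det = (-6) · (-4) · (-8) = -192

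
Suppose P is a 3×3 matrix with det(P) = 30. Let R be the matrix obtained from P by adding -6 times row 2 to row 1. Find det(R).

|R| = 30

Adding a multiple of one row to another leaves the determinant unchanged.
det(R) = (1)·(30) = 30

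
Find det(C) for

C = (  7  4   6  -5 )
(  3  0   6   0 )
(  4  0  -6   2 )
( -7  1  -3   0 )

522

Expand along row 2 (it has 2 zeros):
  − (3) · M_21   where M_21 = det([4 6 -5; 0 -6 2; 1 -3 0]) = 6
  − (6) · M_23   where M_23 = det([7 4 -5; 4 0 2; -7 1 0]) = -90
det = (-1)·(3)·(6) + (-1)·(6)·(-90) = 522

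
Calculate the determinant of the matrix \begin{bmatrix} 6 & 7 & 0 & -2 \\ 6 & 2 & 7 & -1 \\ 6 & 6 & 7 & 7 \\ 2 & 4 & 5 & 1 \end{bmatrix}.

Expand along row 1 (it has 1 zero):
  + (6) · M_11   where M_11 = det([2 7 -1; 6 7 7; 4 5 1]) = 96
  − (7) · M_12   where M_12 = det([6 7 -1; 6 7 7; 2 5 1]) = -128
  − (-2) · M_14   where M_14 = det([6 2 7; 6 6 7; 2 4 5]) = 64
det = (+1)·(6)·(96) + (-1)·(7)·(-128) + (-1)·(-2)·(64) = 1600

1600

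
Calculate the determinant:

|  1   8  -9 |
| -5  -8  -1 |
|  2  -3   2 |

-234

Expand along column 1:
  + 1 · |-8 -1; -3 2| = 1·(-16 − 3) = -19
  − (-5) · |8 -9; -3 2| = −(-5)·(16 − 27) = -55
  + 2 · |8 -9; -8 -1| = 2·(-8 − 72) = -160
Sum: (-19) + (-55) + (-160) = -234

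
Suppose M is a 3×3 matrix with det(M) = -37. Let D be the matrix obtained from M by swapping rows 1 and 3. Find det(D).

Swapping two rows multiplies the determinant by −1.
det(D) = (-1)·(-37) = 37

37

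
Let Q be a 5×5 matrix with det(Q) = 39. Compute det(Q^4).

det(Q^4) = (det Q)^4 = (39)^4 = 2313441

2313441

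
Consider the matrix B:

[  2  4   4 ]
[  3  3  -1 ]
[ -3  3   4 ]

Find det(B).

66

Expand along row 1:
  + 2 · |3 -1; 3 4| = 2·(12 − (-3)) = 30
  − 4 · |3 -1; -3 4| = −4·(12 − 3) = -36
  + 4 · |3 3; -3 3| = 4·(9 − (-9)) = 72
Sum: (30) + (-36) + (72) = 66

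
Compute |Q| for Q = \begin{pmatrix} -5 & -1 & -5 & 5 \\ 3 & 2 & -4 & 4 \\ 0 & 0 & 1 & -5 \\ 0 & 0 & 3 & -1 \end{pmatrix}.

The determinant is -98.

Q is block upper-triangular with a 2×2 block and a 2×2 block on the diagonal, so its determinant equals the product of the determinants of the diagonal blocks.
det of the 2×2 block = -7
det of the 2×2 block = 14
det = (-7)·(14) = -98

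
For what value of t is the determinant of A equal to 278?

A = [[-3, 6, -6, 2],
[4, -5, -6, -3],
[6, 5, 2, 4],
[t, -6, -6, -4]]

4

Expanding along the column containing t, det(A) is linear in t: det(A) = (98)·t + (-114).
Set (98)·t + (-114) = 278  ⇒  (98)·t = 392  ⇒  t = 4.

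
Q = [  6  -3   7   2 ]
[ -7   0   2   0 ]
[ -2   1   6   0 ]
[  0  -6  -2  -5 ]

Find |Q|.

Expand along row 2 (it has 2 zeros):
  − (-7) · M_21   where M_21 = det([-3 7 2; 1 6 0; -6 -2 -5]) = 193
  − (2) · M_23   where M_23 = det([6 -3 2; -2 1 0; 0 -6 -5]) = 24
det = (-1)·(-7)·(193) + (-1)·(2)·(24) = 1303

det(Q) = 1303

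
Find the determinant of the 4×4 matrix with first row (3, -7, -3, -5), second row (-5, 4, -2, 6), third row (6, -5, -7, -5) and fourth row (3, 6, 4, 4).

816

Expand along row 1:
  + (3) · M_11   where M_11 = det([4 -2 6; -5 -7 -5; 6 4 4]) = 120
  − (-7) · M_12   where M_12 = det([-5 -2 6; 6 -7 -5; 3 4 4]) = 388
  + (-3) · M_13   where M_13 = det([-5 4 6; 6 -5 -5; 3 6 4]) = 100
  − (-5) · M_14   where M_14 = det([-5 4 -2; 6 -5 -7; 3 6 4]) = -392
det = (+1)·(3)·(120) + (-1)·(-7)·(388) + (+1)·(-3)·(100) + (-1)·(-5)·(-392) = 816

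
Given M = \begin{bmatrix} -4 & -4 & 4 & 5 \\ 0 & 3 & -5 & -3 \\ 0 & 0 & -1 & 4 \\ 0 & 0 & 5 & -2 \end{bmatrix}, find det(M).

M is block upper-triangular with a 2×2 block and a 2×2 block on the diagonal, so its determinant equals the product of the determinants of the diagonal blocks.
det of the 2×2 block = -12
det of the 2×2 block = -18
det = (-12)·(-18) = 216

det(M) = 216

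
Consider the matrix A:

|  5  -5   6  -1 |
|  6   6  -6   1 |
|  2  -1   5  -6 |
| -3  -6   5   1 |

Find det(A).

4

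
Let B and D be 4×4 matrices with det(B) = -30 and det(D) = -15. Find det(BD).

det(BD) = det(B)·det(D) = (-30)·(-15) = 450

The determinant is 450.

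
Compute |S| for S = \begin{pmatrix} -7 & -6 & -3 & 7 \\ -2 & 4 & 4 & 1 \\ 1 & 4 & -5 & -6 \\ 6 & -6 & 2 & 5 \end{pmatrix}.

1348

Expand along row 1:
  + (-7) · M_11   where M_11 = det([4 4 1; 4 -5 -6; -6 2 5]) = -10
  − (-6) · M_12   where M_12 = det([-2 4 1; 1 -5 -6; 6 2 5]) = -106
  + (-3) · M_13   where M_13 = det([-2 4 1; 1 4 -6; 6 -6 5]) = -162
  − (7) · M_14   where M_14 = det([-2 4 4; 1 4 -5; 6 -6 2]) = -204
det = (+1)·(-7)·(-10) + (-1)·(-6)·(-106) + (+1)·(-3)·(-162) + (-1)·(7)·(-204) = 1348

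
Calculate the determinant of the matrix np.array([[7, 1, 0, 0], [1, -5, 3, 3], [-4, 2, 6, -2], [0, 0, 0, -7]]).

1890

Expand along row 4 (it has 3 zeros):
  + (-7) · M_44   where M_44 = det([7 1 0; 1 -5 3; -4 2 6]) = -270
det = (+1)·(-7)·(-270) = 1890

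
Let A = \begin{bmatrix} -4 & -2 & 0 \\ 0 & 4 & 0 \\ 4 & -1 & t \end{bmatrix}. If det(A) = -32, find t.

Expanding along the row containing t, det(A) is linear in t: det(A) = (-16)·t + (0).
Set (-16)·t + (0) = -32  ⇒  (-16)·t = -32  ⇒  t = 2.

2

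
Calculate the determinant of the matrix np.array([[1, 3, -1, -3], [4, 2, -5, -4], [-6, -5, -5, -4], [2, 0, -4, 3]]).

Expand along row 4 (it has 1 zero):
  − (2) · M_41   where M_41 = det([3 -1 -3; 2 -5 -4; -5 -5 -4]) = 77
  − (-4) · M_43   where M_43 = det([1 3 -3; 4 2 -4; -6 -5 -4]) = 116
  + (3) · M_44   where M_44 = det([1 3 -1; 4 2 -5; -6 -5 -5]) = 123
det = (-1)·(2)·(77) + (-1)·(-4)·(116) + (+1)·(3)·(123) = 679

679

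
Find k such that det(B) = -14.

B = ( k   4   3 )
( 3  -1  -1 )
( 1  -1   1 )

k = -4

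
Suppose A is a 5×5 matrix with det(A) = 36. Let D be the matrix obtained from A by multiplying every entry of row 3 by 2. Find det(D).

Scaling one row by 2 multiplies the determinant by 2.
det(D) = (2)·(36) = 72

72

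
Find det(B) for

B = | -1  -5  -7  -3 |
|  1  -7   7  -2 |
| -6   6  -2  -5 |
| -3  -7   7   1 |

det(B) = 3872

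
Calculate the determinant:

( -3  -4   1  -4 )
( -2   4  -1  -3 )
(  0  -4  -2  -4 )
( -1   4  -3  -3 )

The determinant is 84.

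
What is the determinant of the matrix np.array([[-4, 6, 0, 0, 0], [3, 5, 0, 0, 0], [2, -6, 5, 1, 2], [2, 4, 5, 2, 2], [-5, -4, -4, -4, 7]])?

The matrix is block lower-triangular with a 2×2 block and a 3×3 block on the diagonal, so its determinant equals the product of the determinants of the diagonal blocks.
det of the 2×2 block = -38
det of the 3×3 block = 43
det = (-38)·(43) = -1634

The determinant is -1634.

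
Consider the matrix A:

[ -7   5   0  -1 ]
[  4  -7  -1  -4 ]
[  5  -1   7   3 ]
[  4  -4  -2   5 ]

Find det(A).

Expand along row 1 (it has 1 zero):
  + (-7) · M_11   where M_11 = det([-7 -1 -4; -1 7 3; -4 -2 5]) = -400
  − (5) · M_12   where M_12 = det([4 -1 -4; 5 7 3; 4 -2 5]) = 329
  − (-1) · M_14   where M_14 = det([4 -7 -1; 5 -1 7; 4 -4 -2]) = -130
det = (+1)·(-7)·(-400) + (-1)·(5)·(329) + (-1)·(-1)·(-130) = 1025

|A| = 1025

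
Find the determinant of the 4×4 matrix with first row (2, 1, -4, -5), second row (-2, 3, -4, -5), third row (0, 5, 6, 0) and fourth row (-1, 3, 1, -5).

Expand along row 3 (it has 2 zeros):
  − (5) · M_32   where M_32 = det([2 -4 -5; -2 -4 -5; -1 1 -5]) = 100
  + (6) · M_33   where M_33 = det([2 1 -5; -2 3 -5; -1 3 -5]) = 10
det = (-1)·(5)·(100) + (+1)·(6)·(10) = -440

-440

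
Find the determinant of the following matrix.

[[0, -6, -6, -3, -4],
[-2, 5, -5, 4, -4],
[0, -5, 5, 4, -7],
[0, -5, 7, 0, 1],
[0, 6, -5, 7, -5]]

3396

Expand along column 1 (it has 4 zeros):
  − (-2) · M_21   where M_21 = det([-6 -6 -3 -4; -5 5 4 -7; -5 7 0 1; 6 -5 7 -5]) = 1698
det = (-1)·(-2)·(1698) = 3396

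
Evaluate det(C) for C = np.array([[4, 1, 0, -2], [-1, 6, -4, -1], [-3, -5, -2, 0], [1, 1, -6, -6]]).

280

Expand along row 1 (it has 1 zero):
  + (4) · M_11   where M_11 = det([6 -4 -1; -5 -2 0; 1 -6 -6]) = 160
  − (1) · M_12   where M_12 = det([-1 -4 -1; -3 -2 0; 1 -6 -6]) = 40
  − (-2) · M_14   where M_14 = det([-1 6 -4; -3 -5 -2; 1 1 -6]) = -160
det = (+1)·(4)·(160) + (-1)·(1)·(40) + (-1)·(-2)·(-160) = 280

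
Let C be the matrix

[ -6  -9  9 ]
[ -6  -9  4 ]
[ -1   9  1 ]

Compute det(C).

det(C) = -315

Expand along row 1:
  + (-6) · |-9 4; 9 1| = (-6)·(-9 − 36) = 270
  − (-9) · |-6 4; -1 1| = −(-9)·(-6 − (-4)) = -18
  + 9 · |-6 -9; -1 9| = 9·(-54 − 9) = -567
Sum: (270) + (-18) + (-567) = -315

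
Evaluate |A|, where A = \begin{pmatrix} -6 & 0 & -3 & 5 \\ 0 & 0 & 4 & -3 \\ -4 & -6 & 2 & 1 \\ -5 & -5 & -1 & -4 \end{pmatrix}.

Expand along row 2 (it has 2 zeros):
  − (4) · M_23   where M_23 = det([-6 0 5; -4 -6 1; -5 -5 -4]) = -224
  + (-3) · M_24   where M_24 = det([-6 0 -3; -4 -6 2; -5 -5 -1]) = -66
det = (-1)·(4)·(-224) + (+1)·(-3)·(-66) = 1094

1094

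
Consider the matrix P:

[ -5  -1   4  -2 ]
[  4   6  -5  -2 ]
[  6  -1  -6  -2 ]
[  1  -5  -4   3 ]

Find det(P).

Expand along row 1:
  + (-5) · M_11   where M_11 = det([6 -5 -2; -1 -6 -2; -5 -4 3]) = -169
  − (-1) · M_12   where M_12 = det([4 -5 -2; 6 -6 -2; 1 -4 3]) = 32
  + (4) · M_13   where M_13 = det([4 6 -2; 6 -1 -2; 1 -5 3]) = -114
  − (-2) · M_14   where M_14 = det([4 6 -5; 6 -1 -6; 1 -5 -4]) = 149
det = (+1)·(-5)·(-169) + (-1)·(-1)·(32) + (+1)·(4)·(-114) + (-1)·(-2)·(149) = 719

719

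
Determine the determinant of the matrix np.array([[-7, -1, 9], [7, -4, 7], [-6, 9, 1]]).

The determinant is 869.

Expand along column 1:
  + (-7) · |-4 7; 9 1| = (-7)·(-4 − 63) = 469
  − 7 · |-1 9; 9 1| = −7·(-1 − 81) = 574
  + (-6) · |-1 9; -4 7| = (-6)·(-7 − (-36)) = -174
Sum: (469) + (574) + (-174) = 869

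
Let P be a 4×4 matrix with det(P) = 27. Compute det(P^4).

531441

det(P^4) = (det P)^4 = (27)^4 = 531441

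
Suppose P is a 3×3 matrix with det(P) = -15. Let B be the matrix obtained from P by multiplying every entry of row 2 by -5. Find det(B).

|B| = 75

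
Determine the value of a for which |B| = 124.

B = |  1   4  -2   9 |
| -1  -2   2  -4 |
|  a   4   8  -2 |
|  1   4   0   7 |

-9

Expanding along the column containing a, det(B) is linear in a: det(B) = (-12)·a + (16).
Set (-12)·a + (16) = 124  ⇒  (-12)·a = 108  ⇒  a = -9.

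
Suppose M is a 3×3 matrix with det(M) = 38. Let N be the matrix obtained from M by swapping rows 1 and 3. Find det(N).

det(N) = -38

Swapping two rows multiplies the determinant by −1.
det(N) = (-1)·(38) = -38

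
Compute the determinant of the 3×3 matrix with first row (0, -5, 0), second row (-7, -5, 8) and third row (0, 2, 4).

Expand along column 1:
  − (-7) · |-5 0; 2 4| = −(-7)·(-20 − 0) = -140

-140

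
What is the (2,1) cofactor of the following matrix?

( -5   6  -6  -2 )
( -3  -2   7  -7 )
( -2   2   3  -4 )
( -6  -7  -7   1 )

The cofactor is 320.

Delete row 2 and column 1; the remaining 3×3 submatrix is [6 -6 -2; 2 3 -4; -7 -7 1].
Its determinant is -320.
The cofactor carries sign (−1)^(2+1) = −1, so C_{2,1} = −(-320) = 320.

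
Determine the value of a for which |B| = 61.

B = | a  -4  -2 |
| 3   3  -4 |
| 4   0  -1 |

5

Expanding along the row containing a, det(B) is linear in a: det(B) = (-3)·a + (76).
Set (-3)·a + (76) = 61  ⇒  (-3)·a = -15  ⇒  a = 5.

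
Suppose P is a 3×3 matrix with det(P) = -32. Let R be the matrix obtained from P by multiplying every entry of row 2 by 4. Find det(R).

Scaling one row by 4 multiplies the determinant by 4.
det(R) = (4)·(-32) = -128

-128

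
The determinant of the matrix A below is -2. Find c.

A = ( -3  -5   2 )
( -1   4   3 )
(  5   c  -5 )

4

Expanding along the column containing c, det(A) is linear in c: det(A) = (7)·c + (-30).
Set (7)·c + (-30) = -2  ⇒  (7)·c = 28  ⇒  c = 4.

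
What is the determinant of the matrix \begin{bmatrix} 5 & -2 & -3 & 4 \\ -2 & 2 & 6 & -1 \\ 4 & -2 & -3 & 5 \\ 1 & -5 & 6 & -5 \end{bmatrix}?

-321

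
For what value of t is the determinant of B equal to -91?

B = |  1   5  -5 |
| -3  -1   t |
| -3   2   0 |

Expanding along the column containing t, det(B) is linear in t: det(B) = (-17)·t + (45).
Set (-17)·t + (45) = -91  ⇒  (-17)·t = -136  ⇒  t = 8.

8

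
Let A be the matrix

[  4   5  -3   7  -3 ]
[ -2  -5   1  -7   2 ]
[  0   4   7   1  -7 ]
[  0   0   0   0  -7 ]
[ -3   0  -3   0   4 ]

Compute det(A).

Expand along row 4 (it has 4 zeros):
  − (-7) · M_45   where M_45 = det([4 5 -3 7; -2 -5 1 -7; 0 4 7 1; -3 0 -3 0]) = 276
det = (-1)·(-7)·(276) = 1932

The determinant is 1932.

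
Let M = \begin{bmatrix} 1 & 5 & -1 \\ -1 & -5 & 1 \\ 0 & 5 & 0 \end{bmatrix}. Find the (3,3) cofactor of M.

0

Delete row 3 and column 3; the remaining 2×2 submatrix is [1 5; -1 -5].
Its determinant is 1·(-5) − 5·(-1) = 0.
The cofactor carries sign (−1)^(3+3) = +1, so C_{3,3} = +(0) = 0.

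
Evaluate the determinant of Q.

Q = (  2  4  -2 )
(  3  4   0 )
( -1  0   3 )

Expand along row 2:
  − 3 · |4 -2; 0 3| = −3·(12 − 0) = -36
  + 4 · |2 -2; -1 3| = 4·(6 − 2) = 16
Sum: (-36) + (16) = -20

The determinant is -20.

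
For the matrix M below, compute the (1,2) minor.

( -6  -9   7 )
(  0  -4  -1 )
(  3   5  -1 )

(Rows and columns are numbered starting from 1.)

Delete row 1 and column 2; the remaining 2×2 submatrix is [0 -1; 3 -1].
Its determinant is 0·(-1) − (-1)·3 = 3.

3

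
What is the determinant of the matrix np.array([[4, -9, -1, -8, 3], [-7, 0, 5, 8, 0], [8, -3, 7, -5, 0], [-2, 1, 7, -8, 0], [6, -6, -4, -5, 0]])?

Expand along column 5 (it has 4 zeros):
  + (3) · M_15   where M_15 = det([-7 0 5 8; 8 -3 7 -5; -2 1 7 -8; 6 -6 -4 -5]) = -6026
det = (+1)·(3)·(-6026) = -18078

-18078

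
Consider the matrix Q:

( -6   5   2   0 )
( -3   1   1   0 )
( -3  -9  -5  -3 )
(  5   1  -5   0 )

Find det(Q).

-90

Expand along column 4 (it has 3 zeros):
  − (-3) · M_34   where M_34 = det([-6 5 2; -3 1 1; 5 1 -5]) = -30
det = (-1)·(-3)·(-30) = -90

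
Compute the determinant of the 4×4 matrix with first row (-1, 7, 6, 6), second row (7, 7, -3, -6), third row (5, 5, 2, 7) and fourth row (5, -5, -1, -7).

4262

Expand along row 1:
  + (-1) · M_11   where M_11 = det([7 -3 -6; 5 2 7; -5 -1 -7]) = -79
  − (7) · M_12   where M_12 = det([7 -3 -6; 5 2 7; 5 -1 -7]) = -169
  + (6) · M_13   where M_13 = det([7 7 -6; 5 5 7; 5 -5 -7]) = 790
  − (6) · M_14   where M_14 = det([7 7 -3; 5 5 2; 5 -5 -1]) = 290
det = (+1)·(-1)·(-79) + (-1)·(7)·(-169) + (+1)·(6)·(790) + (-1)·(6)·(290) = 4262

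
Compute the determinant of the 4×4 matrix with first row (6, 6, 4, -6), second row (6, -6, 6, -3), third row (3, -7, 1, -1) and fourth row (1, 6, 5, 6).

Expand along row 1:
  + (6) · M_11   where M_11 = det([-6 6 -3; -7 1 -1; 6 5 6]) = 273
  − (6) · M_12   where M_12 = det([6 6 -3; 3 1 -1; 1 5 6]) = -90
  + (4) · M_13   where M_13 = det([6 -6 -3; 3 -7 -1; 1 6 6]) = -177
  − (-6) · M_14   where M_14 = det([6 -6 6; 3 -7 1; 1 6 5]) = -12
det = (+1)·(6)·(273) + (-1)·(6)·(-90) + (+1)·(4)·(-177) + (-1)·(-6)·(-12) = 1398

1398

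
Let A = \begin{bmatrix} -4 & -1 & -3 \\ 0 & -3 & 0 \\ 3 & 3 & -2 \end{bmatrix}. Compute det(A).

-51

Expand along row 2:
  + (-3) · |-4 -3; 3 -2| = (-3)·(8 − (-9)) = -51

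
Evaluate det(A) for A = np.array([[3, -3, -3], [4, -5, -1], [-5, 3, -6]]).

|A| = 51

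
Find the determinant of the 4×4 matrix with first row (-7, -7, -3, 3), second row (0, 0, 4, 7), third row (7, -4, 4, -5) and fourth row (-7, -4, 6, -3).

The determinant is 7014.

Expand along row 2 (it has 2 zeros):
  − (4) · M_23   where M_23 = det([-7 -7 3; 7 -4 -5; -7 -4 -3]) = -504
  + (7) · M_24   where M_24 = det([-7 -7 -3; 7 -4 4; -7 -4 6]) = 714
det = (-1)·(4)·(-504) + (+1)·(7)·(714) = 7014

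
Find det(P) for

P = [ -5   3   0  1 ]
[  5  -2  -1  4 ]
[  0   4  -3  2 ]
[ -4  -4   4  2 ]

50

Expand along row 1 (it has 1 zero):
  + (-5) · M_11   where M_11 = det([-2 -1 4; 4 -3 2; -4 4 2]) = 60
  − (3) · M_12   where M_12 = det([5 -1 4; 0 -3 2; -4 4 2]) = -110
  − (1) · M_14   where M_14 = det([5 -2 -1; 0 4 -3; -4 -4 4]) = -20
det = (+1)·(-5)·(60) + (-1)·(3)·(-110) + (-1)·(1)·(-20) = 50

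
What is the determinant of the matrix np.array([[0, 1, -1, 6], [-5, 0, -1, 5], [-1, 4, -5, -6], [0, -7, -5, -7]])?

Expand along column 1 (it has 2 zeros):
  − (-5) · M_21   where M_21 = det([1 -1 6; 4 -5 -6; -7 -5 -7]) = -395
  + (-1) · M_31   where M_31 = det([1 -1 6; 0 -1 5; -7 -5 -7]) = 25
det = (-1)·(-5)·(-395) + (+1)·(-1)·(25) = -2000

-2000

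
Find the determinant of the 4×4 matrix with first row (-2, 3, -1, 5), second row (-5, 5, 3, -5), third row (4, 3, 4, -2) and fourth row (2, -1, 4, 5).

Expand along row 1:
  + (-2) · M_11   where M_11 = det([5 3 -5; 3 4 -2; -1 4 5]) = 21
  − (3) · M_12   where M_12 = det([-5 3 -5; 4 4 -2; 2 4 5]) = -252
  + (-1) · M_13   where M_13 = det([-5 5 -5; 4 3 -2; 2 -1 5]) = -135
  − (5) · M_14   where M_14 = det([-5 5 3; 4 3 4; 2 -1 4]) = -150
det = (+1)·(-2)·(21) + (-1)·(3)·(-252) + (+1)·(-1)·(-135) + (-1)·(5)·(-150) = 1599

The determinant is 1599.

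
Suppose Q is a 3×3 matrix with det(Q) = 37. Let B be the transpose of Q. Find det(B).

det(Qᵀ) = det(Q).
det(B) = (1)·(37) = 37

det(B) = 37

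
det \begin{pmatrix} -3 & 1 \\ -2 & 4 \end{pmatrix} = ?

-10

det = (-3)·4 − 1·(-2) = -12 − (-2) = -10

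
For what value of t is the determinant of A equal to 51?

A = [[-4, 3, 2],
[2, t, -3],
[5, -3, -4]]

t = 8

Expanding along the column containing t, det(A) is linear in t: det(A) = (6)·t + (3).
Set (6)·t + (3) = 51  ⇒  (6)·t = 48  ⇒  t = 8.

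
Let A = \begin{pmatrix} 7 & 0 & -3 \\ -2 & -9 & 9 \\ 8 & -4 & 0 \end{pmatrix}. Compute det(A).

The determinant is 12.

Expand along column 2:
  + (-9) · |7 -3; 8 0| = (-9)·(0 − (-24)) = -216
  − (-4) · |7 -3; -2 9| = −(-4)·(63 − 6) = 228
Sum: (-216) + (228) = 12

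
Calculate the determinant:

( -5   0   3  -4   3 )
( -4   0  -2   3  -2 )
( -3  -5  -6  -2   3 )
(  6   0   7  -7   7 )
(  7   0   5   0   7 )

690

Expand along column 2 (it has 4 zeros):
  − (-5) · M_32   where M_32 = det([-5 3 -4 3; -4 -2 3 -2; 6 7 -7 7; 7 5 0 7]) = 138
det = (-1)·(-5)·(138) = 690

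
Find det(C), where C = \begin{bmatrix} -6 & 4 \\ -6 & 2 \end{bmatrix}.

det(C) = (-6)·2 − 4·(-6) = -12 − (-24) = 12

det(C) = 12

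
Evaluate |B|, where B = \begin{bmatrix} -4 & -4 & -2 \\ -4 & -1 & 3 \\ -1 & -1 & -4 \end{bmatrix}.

The determinant is 42.

Expand along column 1:
  + (-4) · |-1 3; -1 -4| = (-4)·(4 − (-3)) = -28
  − (-4) · |-4 -2; -1 -4| = −(-4)·(16 − 2) = 56
  + (-1) · |-4 -2; -1 3| = (-1)·(-12 − 2) = 14
Sum: (-28) + (56) + (14) = 42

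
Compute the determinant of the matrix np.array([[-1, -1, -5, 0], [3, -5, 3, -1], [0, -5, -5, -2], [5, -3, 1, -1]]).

-132

Expand along row 1 (it has 1 zero):
  + (-1) · M_11   where M_11 = det([-5 3 -1; -5 -5 -2; -3 1 -1]) = -12
  − (-1) · M_12   where M_12 = det([3 3 -1; 0 -5 -2; 5 1 -1]) = -34
  + (-5) · M_13   where M_13 = det([3 -5 -1; 0 -5 -2; 5 -3 -1]) = 22
det = (+1)·(-1)·(-12) + (-1)·(-1)·(-34) + (+1)·(-5)·(22) = -132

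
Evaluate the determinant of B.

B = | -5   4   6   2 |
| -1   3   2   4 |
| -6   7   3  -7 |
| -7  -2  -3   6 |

Expand along row 1:
  + (-5) · M_11   where M_11 = det([3 2 4; 7 3 -7; -2 -3 6]) = -125
  − (4) · M_12   where M_12 = det([-1 2 4; -6 3 -7; -7 -3 6]) = 329
  + (6) · M_13   where M_13 = det([-1 3 4; -6 7 -7; -7 -2 6]) = 471
  − (2) · M_14   where M_14 = det([-1 3 2; -6 7 3; -7 -2 -3]) = 20
det = (+1)·(-5)·(-125) + (-1)·(4)·(329) + (+1)·(6)·(471) + (-1)·(2)·(20) = 2095

|B| = 2095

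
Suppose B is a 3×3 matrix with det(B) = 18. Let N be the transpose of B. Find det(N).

det(Bᵀ) = det(B).
det(N) = (1)·(18) = 18

18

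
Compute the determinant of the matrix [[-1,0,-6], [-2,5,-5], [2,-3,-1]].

Expand along column 2:
  + 5 · |-1 -6; 2 -1| = 5·(1 − (-12)) = 65
  − (-3) · |-1 -6; -2 -5| = −(-3)·(5 − 12) = -21
Sum: (65) + (-21) = 44

44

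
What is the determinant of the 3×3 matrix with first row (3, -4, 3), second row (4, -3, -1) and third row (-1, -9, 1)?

-141

Expand along row 1:
  + 3 · |-3 -1; -9 1| = 3·(-3 − 9) = -36
  − (-4) · |4 -1; -1 1| = −(-4)·(4 − 1) = 12
  + 3 · |4 -3; -1 -9| = 3·(-36 − 3) = -117
Sum: (-36) + (12) + (-117) = -141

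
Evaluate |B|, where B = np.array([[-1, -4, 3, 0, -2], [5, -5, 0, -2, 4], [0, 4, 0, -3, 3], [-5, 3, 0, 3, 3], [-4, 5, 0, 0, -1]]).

Expand along column 3 (it has 4 zeros):
  + (3) · M_13   where M_13 = det([5 -5 -2 4; 0 4 -3 3; -5 3 3 3; -4 5 0 -1]) = 130
det = (+1)·(3)·(130) = 390

390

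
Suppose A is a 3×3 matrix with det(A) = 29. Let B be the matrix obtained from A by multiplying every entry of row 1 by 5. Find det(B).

det(B) = 145

Scaling one row by 5 multiplies the determinant by 5.
det(B) = (5)·(29) = 145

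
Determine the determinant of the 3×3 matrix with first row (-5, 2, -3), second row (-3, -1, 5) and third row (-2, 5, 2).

Expand along row 1:
  + (-5) · |-1 5; 5 2| = (-5)·(-2 − 25) = 135
  − 2 · |-3 5; -2 2| = −2·(-6 − (-10)) = -8
  + (-3) · |-3 -1; -2 5| = (-3)·(-15 − 2) = 51
Sum: (135) + (-8) + (51) = 178

The determinant is 178.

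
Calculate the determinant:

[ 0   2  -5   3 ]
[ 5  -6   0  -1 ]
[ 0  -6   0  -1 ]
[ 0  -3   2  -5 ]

-515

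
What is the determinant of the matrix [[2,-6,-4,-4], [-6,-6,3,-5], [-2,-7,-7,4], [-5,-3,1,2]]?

402

Expand along row 1:
  + (2) · M_11   where M_11 = det([-6 3 -5; -7 -7 4; -3 1 2]) = 254
  − (-6) · M_12   where M_12 = det([-6 3 -5; -2 -7 4; -5 1 2]) = 245
  + (-4) · M_13   where M_13 = det([-6 -6 -5; -2 -7 4; -5 -3 2]) = 253
  − (-4) · M_14   where M_14 = det([-6 -6 3; -2 -7 -7; -5 -3 1]) = -141
det = (+1)·(2)·(254) + (-1)·(-6)·(245) + (+1)·(-4)·(253) + (-1)·(-4)·(-141) = 402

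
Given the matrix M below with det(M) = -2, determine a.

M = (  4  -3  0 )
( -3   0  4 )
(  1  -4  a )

Expanding along the row containing a, det(M) is linear in a: det(M) = (-9)·a + (52).
Set (-9)·a + (52) = -2  ⇒  (-9)·a = -54  ⇒  a = 6.

a = 6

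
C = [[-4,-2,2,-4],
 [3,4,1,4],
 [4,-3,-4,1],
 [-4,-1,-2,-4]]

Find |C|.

|C| = 62

Expand along row 1:
  + (-4) · M_11   where M_11 = det([4 1 4; -3 -4 1; -1 -2 -4]) = 67
  − (-2) · M_12   where M_12 = det([3 1 4; 4 -4 1; -4 -2 -4]) = -30
  + (2) · M_13   where M_13 = det([3 4 4; 4 -3 1; -4 -1 -4]) = 23
  − (-4) · M_14   where M_14 = det([3 4 1; 4 -3 -4; -4 -1 -2]) = 86
det = (+1)·(-4)·(67) + (-1)·(-2)·(-30) + (+1)·(2)·(23) + (-1)·(-4)·(86) = 62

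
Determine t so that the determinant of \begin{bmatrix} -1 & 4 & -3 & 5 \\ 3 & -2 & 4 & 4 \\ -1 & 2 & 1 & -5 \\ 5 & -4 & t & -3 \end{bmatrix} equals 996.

Expanding along the column containing t, det(B) is linear in t: det(B) = (-62)·t + (686).
Set (-62)·t + (686) = 996  ⇒  (-62)·t = 310  ⇒  t = -5.

-5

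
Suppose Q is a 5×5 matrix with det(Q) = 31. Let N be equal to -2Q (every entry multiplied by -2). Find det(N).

|N| = -992

For a 5×5 matrix, det(-2Q) = (-2)^5·det(Q) = -32·det(Q).
det(N) = (-32)·(31) = -992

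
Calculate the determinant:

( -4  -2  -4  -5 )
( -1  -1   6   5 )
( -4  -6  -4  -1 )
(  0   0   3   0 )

The determinant is 276.

Expand along row 4 (it has 3 zeros):
  − (3) · M_43   where M_43 = det([-4 -2 -5; -1 -1 5; -4 -6 -1]) = -92
det = (-1)·(3)·(-92) = 276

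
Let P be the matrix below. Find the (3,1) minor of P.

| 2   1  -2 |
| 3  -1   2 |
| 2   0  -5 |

Delete row 3 and column 1; the remaining 2×2 submatrix is [1 -2; -1 2].
Its determinant is 1·2 − (-2)·(-1) = 0.

0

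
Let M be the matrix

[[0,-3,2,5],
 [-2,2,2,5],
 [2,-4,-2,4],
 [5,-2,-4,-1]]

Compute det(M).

The determinant is 234.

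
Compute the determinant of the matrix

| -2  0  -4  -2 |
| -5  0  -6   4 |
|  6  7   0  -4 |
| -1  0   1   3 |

Expand along column 2 (it has 3 zeros):
  − (7) · M_32   where M_32 = det([-2 -4 -2; -5 -6 4; -1 1 3]) = 22
det = (-1)·(7)·(22) = -154

The determinant is -154.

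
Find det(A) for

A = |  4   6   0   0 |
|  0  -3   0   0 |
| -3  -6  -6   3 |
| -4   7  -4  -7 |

-648

A is block lower-triangular with a 2×2 block and a 2×2 block on the diagonal, so its determinant equals the product of the determinants of the diagonal blocks.
det of the 2×2 block = -12
det of the 2×2 block = 54
det = (-12)·(54) = -648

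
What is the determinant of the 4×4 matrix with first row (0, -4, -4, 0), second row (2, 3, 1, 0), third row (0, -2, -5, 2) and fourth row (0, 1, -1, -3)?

The determinant is 104.

Expand along column 1 (it has 3 zeros):
  − (2) · M_21   where M_21 = det([-4 -4 0; -2 -5 2; 1 -1 -3]) = -52
det = (-1)·(2)·(-52) = 104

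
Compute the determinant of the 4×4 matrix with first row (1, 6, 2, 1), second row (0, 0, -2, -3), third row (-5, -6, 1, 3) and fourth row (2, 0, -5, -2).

252

Expand along row 2 (it has 2 zeros):
  − (-2) · M_23   where M_23 = det([1 6 1; -5 -6 3; 2 0 -2]) = 0
  + (-3) · M_24   where M_24 = det([1 6 2; -5 -6 1; 2 0 -5]) = -84
det = (-1)·(-2)·(0) + (+1)·(-3)·(-84) = 252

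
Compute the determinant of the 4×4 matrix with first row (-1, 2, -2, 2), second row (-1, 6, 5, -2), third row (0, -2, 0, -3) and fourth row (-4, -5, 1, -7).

Expand along row 3 (it has 2 zeros):
  − (-2) · M_32   where M_32 = det([-1 -2 2; -1 5 -2; -4 1 -7]) = 69
  − (-3) · M_34   where M_34 = det([-1 2 -2; -1 6 5; -4 -5 1]) = -127
det = (-1)·(-2)·(69) + (-1)·(-3)·(-127) = -243

The determinant is -243.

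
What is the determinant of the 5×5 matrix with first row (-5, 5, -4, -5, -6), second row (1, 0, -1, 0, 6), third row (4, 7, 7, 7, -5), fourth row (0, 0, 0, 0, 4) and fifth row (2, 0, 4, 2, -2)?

-736

Expand along row 4 (it has 4 zeros):
  − (4) · M_45   where M_45 = det([-5 5 -4 -5; 1 0 -1 0; 4 7 7 7; 2 0 4 2]) = 184
det = (-1)·(4)·(184) = -736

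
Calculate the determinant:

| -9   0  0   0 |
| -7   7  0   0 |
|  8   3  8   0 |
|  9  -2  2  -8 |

The matrix is lower triangular, so the determinant is the product of the diagonal entries:
det = (-9) · (7) · (8) · (-8) = 4032

4032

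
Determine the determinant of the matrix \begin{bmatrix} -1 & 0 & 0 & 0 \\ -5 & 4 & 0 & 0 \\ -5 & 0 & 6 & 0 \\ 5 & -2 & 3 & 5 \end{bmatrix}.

The matrix is lower triangular, so the determinant is the product of the diagonal entries:
det = (-1) · (4) · (6) · (5) = -120

-120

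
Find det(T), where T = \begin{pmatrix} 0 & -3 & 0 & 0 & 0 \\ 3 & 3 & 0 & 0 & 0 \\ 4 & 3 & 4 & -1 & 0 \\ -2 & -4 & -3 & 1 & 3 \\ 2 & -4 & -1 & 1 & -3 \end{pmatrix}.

T is block lower-triangular with a 2×2 block and a 3×3 block on the diagonal, so its determinant equals the product of the determinants of the diagonal blocks.
det of the 2×2 block = 9
det of the 3×3 block = -12
det = (9)·(-12) = -108

det(T) = -108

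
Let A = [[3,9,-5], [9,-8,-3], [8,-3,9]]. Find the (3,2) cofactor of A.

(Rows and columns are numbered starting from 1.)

Delete row 3 and column 2; the remaining 2×2 submatrix is [3 -5; 9 -3].
Its determinant is 3·(-3) − (-5)·9 = 36.
The cofactor carries sign (−1)^(3+2) = −1, so C_{3,2} = −(36) = -36.

-36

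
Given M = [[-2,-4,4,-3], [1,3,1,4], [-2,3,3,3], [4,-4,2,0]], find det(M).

The determinant is -2.

Expand along row 4 (it has 1 zero):
  − (4) · M_41   where M_41 = det([-4 4 -3; 3 1 4; 3 3 3]) = 30
  + (-4) · M_42   where M_42 = det([-2 4 -3; 1 1 4; -2 3 3]) = -41
  − (2) · M_43   where M_43 = det([-2 -4 -3; 1 3 4; -2 3 3]) = 23
det = (-1)·(4)·(30) + (+1)·(-4)·(-41) + (-1)·(2)·(23) = -2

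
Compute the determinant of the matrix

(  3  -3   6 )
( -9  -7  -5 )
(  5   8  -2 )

69

Expand along column 1:
  + 3 · |-7 -5; 8 -2| = 3·(14 − (-40)) = 162
  − (-9) · |-3 6; 8 -2| = −(-9)·(6 − 48) = -378
  + 5 · |-3 6; -7 -5| = 5·(15 − (-42)) = 285
Sum: (162) + (-378) + (285) = 69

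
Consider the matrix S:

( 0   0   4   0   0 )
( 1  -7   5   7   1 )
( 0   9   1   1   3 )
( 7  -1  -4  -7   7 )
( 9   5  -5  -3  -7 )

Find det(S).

43008

Expand along row 1 (it has 4 zeros):
  + (4) · M_13   where M_13 = det([1 -7 7 1; 0 9 1 3; 7 -1 -7 7; 9 5 -3 -7]) = 10752
det = (+1)·(4)·(10752) = 43008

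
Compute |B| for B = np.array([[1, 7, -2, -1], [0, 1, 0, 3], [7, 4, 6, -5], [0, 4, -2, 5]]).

Expand along row 2 (it has 2 zeros):
  + (1) · M_22   where M_22 = det([1 -2 -1; 7 6 -5; 0 -2 5]) = 104
  + (3) · M_24   where M_24 = det([1 7 -2; 7 4 6; 0 4 -2]) = 10
det = (+1)·(1)·(104) + (+1)·(3)·(10) = 134

|B| = 134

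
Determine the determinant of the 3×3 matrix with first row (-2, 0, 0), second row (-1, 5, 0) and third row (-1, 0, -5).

The matrix is lower triangular, so the determinant is the product of the diagonal entries:
det = (-2) · (5) · (-5) = 50

50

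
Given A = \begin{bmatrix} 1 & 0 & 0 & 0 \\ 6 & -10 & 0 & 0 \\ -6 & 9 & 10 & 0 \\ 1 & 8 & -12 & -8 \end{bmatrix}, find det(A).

800

A is lower triangular, so det(A) is the product of the diagonal entries:
det = (1) · (-10) · (10) · (-8) = 800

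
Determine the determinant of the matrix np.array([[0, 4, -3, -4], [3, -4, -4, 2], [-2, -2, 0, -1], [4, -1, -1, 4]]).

25

Expand along row 1 (it has 1 zero):
  − (4) · M_12   where M_12 = det([3 -4 2; -2 0 -1; 4 -1 4]) = -15
  + (-3) · M_13   where M_13 = det([3 -4 2; -2 -2 -1; 4 -1 4]) = -23
  − (-4) · M_14   where M_14 = det([3 -4 -4; -2 -2 0; 4 -1 -1]) = -26
det = (-1)·(4)·(-15) + (+1)·(-3)·(-23) + (-1)·(-4)·(-26) = 25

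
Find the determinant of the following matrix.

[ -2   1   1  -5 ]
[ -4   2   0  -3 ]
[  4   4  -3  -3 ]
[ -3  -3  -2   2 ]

The determinant is 363.

Expand along row 2 (it has 1 zero):
  − (-4) · M_21   where M_21 = det([1 1 -5; 4 -3 -3; -3 -2 2]) = 74
  + (2) · M_22   where M_22 = det([-2 1 -5; 4 -3 -3; -3 -2 2]) = 110
  + (-3) · M_24   where M_24 = det([-2 1 1; 4 4 -3; -3 -3 -2]) = 51
det = (-1)·(-4)·(74) + (+1)·(2)·(110) + (+1)·(-3)·(51) = 363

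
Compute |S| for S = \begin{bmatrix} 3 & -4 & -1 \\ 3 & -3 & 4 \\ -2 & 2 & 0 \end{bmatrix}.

8

Expand along column 3:
  + (-1) · |3 -3; -2 2| = (-1)·(6 − 6) = 0
  − 4 · |3 -4; -2 2| = −4·(6 − 8) = 8
Sum: (0) + (8) = 8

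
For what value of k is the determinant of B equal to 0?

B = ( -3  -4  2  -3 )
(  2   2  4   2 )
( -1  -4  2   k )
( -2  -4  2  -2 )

-1

Expanding along the column containing k, det(B) is linear in k: det(B) = (20)·k + (20).
Set (20)·k + (20) = 0  ⇒  (20)·k = -20  ⇒  k = -1.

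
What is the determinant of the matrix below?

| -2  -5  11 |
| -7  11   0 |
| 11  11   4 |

Expand along row 2:
  − (-7) · |-5 11; 11 4| = −(-7)·(-20 − 121) = -987
  + 11 · |-2 11; 11 4| = 11·(-8 − 121) = -1419
Sum: (-987) + (-1419) = -2406

-2406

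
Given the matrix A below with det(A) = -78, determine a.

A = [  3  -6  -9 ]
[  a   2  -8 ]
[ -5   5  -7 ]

a = -2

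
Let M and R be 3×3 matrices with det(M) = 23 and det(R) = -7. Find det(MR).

det(MR) = -161

det(MR) = det(M)·det(R) = (23)·(-7) = -161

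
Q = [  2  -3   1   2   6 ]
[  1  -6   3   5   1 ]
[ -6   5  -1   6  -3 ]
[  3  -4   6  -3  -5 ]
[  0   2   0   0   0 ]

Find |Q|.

Expand along row 5 (it has 4 zeros):
  − (2) · M_52   where M_52 = det([2 1 2 6; 1 3 5 1; -6 -1 6 -3; 3 6 -3 -5]) = 638
det = (-1)·(2)·(638) = -1276

det(Q) = -1276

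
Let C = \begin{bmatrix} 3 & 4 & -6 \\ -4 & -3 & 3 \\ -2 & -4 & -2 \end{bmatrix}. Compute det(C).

Expand along column 1:
  + 3 · |-3 3; -4 -2| = 3·(6 − (-12)) = 54
  − (-4) · |4 -6; -4 -2| = −(-4)·(-8 − 24) = -128
  + (-2) · |4 -6; -3 3| = (-2)·(12 − 18) = 12
Sum: (54) + (-128) + (12) = -62

-62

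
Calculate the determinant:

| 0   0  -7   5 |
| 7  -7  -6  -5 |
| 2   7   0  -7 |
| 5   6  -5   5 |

Expand along row 1 (it has 2 zeros):
  + (-7) · M_13   where M_13 = det([7 -7 -5; 2 7 -7; 5 6 5]) = 969
  − (5) · M_14   where M_14 = det([7 -7 -6; 2 7 0; 5 6 -5]) = -177
det = (+1)·(-7)·(969) + (-1)·(5)·(-177) = -5898

-5898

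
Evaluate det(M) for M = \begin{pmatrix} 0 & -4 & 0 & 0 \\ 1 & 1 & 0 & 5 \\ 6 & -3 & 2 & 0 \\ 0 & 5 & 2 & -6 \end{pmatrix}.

Expand along row 1 (it has 3 zeros):
  − (-4) · M_12   where M_12 = det([1 0 5; 6 2 0; 0 2 -6]) = 48
det = (-1)·(-4)·(48) = 192

det(M) = 192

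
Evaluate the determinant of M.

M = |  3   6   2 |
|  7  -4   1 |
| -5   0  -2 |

Expand along row 3:
  + (-5) · |6 2; -4 1| = (-5)·(6 − (-8)) = -70
  + (-2) · |3 6; 7 -4| = (-2)·(-12 − 42) = 108
Sum: (-70) + (108) = 38

|M| = 38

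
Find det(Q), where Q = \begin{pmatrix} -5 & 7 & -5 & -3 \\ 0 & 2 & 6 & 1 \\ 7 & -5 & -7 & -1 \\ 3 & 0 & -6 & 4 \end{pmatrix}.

Expand along row 2 (it has 1 zero):
  + (2) · M_22   where M_22 = det([-5 -5 -3; 7 -7 -1; 3 -6 4]) = 388
  − (6) · M_23   where M_23 = det([-5 7 -3; 7 -5 -1; 3 0 4]) = -162
  + (1) · M_24   where M_24 = det([-5 7 -5; 7 -5 -7; 3 0 -6]) = -78
det = (+1)·(2)·(388) + (-1)·(6)·(-162) + (+1)·(1)·(-78) = 1670

det(Q) = 1670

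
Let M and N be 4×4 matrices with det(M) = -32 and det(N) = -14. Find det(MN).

det(MN) = det(M)·det(N) = (-32)·(-14) = 448

448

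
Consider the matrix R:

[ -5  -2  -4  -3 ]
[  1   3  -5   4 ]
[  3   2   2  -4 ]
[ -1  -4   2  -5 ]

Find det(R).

Expand along row 1:
  + (-5) · M_11   where M_11 = det([3 -5 4; 2 2 -4; -4 2 -5]) = -88
  − (-2) · M_12   where M_12 = det([1 -5 4; 3 2 -4; -1 2 -5]) = -65
  + (-4) · M_13   where M_13 = det([1 3 4; 3 2 -4; -1 -4 -5]) = -9
  − (-3) · M_14   where M_14 = det([1 3 -5; 3 2 2; -1 -4 2]) = 38
det = (+1)·(-5)·(-88) + (-1)·(-2)·(-65) + (+1)·(-4)·(-9) + (-1)·(-3)·(38) = 460

det(R) = 460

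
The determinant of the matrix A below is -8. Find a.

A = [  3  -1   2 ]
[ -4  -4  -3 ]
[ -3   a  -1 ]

Expanding along the column containing a, det(A) is linear in a: det(A) = (1)·a + (-17).
Set (1)·a + (-17) = -8  ⇒  (1)·a = 9  ⇒  a = 9.

a = 9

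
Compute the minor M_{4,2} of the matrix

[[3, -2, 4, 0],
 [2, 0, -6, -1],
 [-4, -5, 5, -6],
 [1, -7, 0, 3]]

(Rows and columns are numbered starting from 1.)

Delete row 4 and column 2; the remaining 3×3 submatrix is [3 4 0; 2 -6 -1; -4 5 -6].
Its determinant is 187.

187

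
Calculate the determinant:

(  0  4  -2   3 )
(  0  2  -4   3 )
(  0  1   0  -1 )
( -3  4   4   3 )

54

Expand along column 1 (it has 3 zeros):
  − (-3) · M_41   where M_41 = det([4 -2 3; 2 -4 3; 1 0 -1]) = 18
det = (-1)·(-3)·(18) = 54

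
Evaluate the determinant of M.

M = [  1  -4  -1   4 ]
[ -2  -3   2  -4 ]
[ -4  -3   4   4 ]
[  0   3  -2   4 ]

|M| = -288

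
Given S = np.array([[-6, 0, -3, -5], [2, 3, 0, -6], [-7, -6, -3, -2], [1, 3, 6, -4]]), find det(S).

The determinant is -1269.

Expand along row 1 (it has 1 zero):
  + (-6) · M_11   where M_11 = det([3 0 -6; -6 -3 -2; 3 6 -4]) = 234
  + (-3) · M_13   where M_13 = det([2 3 -6; -7 -6 -2; 1 3 -4]) = 60
  − (-5) · M_14   where M_14 = det([2 3 0; -7 -6 -3; 1 3 6]) = 63
det = (+1)·(-6)·(234) + (+1)·(-3)·(60) + (-1)·(-5)·(63) = -1269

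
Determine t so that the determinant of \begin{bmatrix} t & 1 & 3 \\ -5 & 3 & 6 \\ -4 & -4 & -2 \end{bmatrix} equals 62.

Expanding along the column containing t, det(M) is linear in t: det(M) = (18)·t + (62).
Set (18)·t + (62) = 62  ⇒  (18)·t = 0  ⇒  t = 0.

t = 0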